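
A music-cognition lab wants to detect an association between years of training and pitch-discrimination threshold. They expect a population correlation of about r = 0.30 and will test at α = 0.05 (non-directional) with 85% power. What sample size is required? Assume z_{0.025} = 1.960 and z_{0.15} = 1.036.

n = 97

Fisher's z: C = ½·ln((1+r)/(1−r)) = ½·ln(1.8571) = 0.3095.
n = ((z_{α/2} + z_β)/C)² + 3.
(1.960 + 1.036) / 0.3095 = 2.996 / 0.3095 = 9.680.
n = 9.680² + 3 = 93.70 + 3 = 96.7.
Round up.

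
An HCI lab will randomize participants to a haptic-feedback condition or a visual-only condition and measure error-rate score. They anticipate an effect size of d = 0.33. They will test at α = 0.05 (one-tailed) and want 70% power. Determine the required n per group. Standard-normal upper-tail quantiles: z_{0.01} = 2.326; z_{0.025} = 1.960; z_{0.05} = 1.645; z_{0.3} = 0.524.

n = 87 per group

For two independent groups with equal n: n = 2·((z_{α} + z_β) / d)².
z_{α} + z_β = 1.645 + 0.524 = 2.169.
n = 2 × (2.169 / 0.33)² = 2 × 6.573² = 2 × 43.20 = 86.4.
Round up to the next whole participant.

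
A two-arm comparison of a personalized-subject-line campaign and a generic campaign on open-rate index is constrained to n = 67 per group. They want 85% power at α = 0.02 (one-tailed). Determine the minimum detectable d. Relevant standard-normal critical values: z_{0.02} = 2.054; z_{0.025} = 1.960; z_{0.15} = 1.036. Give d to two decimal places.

d_min ≈ 0.53

For two independent groups of n = 67 each: d_min = (z_{α} + z_β)·√(2/n).
z-sum = 2.054 + 1.036 = 3.090.
d_min = 3.090 × √(2/67) = 3.090 × 0.1728 = 0.534.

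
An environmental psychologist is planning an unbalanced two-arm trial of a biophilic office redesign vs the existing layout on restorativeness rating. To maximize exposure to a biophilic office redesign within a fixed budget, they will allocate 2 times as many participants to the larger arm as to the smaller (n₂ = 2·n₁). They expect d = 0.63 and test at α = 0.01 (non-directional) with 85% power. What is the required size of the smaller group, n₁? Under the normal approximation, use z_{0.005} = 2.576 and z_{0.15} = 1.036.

With allocation ratio k = n₂/n₁ = 2, Var(x̄₁−x̄₂) = σ²(1/n₁ + 1/(k·n₁)) = σ²·(k+1)/(k·n₁).
So n₁ = (1 + 1/k)·((z_{α/2} + z_β)/d)² = 1.500 × (3.612/0.63)².
n₁ = 1.500 × 32.87 = 49.3.
Round up: n₁ = 50, giving n₂ = 2 × 50 = 100.

n₁ = 50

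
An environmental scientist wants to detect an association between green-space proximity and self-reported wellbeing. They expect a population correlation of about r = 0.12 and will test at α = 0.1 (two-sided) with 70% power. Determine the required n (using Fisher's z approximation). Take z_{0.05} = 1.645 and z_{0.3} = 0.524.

n = 327

Fisher's z: C = ½·ln((1+r)/(1−r)) = ½·ln(1.2727) = 0.1206.
n = ((z_{α/2} + z_β)/C)² + 3.
(1.645 + 0.524) / 0.1206 = 2.169 / 0.1206 = 17.985.
n = 17.985² + 3 = 323.46 + 3 = 326.5.
Round up.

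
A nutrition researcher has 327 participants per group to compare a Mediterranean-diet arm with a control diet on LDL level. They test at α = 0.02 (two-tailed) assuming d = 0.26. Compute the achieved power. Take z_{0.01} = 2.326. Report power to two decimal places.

power ≈ 0.84

For two equal groups, power = Φ(d·√(n/2) − z_{α/2}).
d·√(n/2) = 0.26 × √(327/2) = 0.26 × 12.787 = 3.325.
z_β = 3.325 − 2.326 = 0.999.
Power = Φ(0.999) = 0.841.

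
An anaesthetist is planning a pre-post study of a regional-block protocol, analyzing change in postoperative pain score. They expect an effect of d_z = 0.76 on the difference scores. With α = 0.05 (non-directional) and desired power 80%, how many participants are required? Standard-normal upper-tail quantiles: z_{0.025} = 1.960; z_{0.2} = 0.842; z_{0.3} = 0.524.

For a paired (one-sample on differences) test: n = ((z_{α/2} + z_β) / d)².
z_{α/2} + z_β = 1.960 + 0.842 = 2.802.
n = (2.802 / 0.76)² = 3.687² = 13.59.
Round up.

n = 14 pairs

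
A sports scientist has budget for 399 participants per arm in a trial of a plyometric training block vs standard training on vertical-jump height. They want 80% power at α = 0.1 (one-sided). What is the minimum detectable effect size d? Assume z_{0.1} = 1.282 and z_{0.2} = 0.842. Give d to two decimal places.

d_min ≈ 0.15

For two independent groups of n = 399 each: d_min = (z_{α} + z_β)·√(2/n).
z-sum = 1.282 + 0.842 = 2.124.
d_min = 2.124 × √(2/399) = 2.124 × 0.0708 = 0.150.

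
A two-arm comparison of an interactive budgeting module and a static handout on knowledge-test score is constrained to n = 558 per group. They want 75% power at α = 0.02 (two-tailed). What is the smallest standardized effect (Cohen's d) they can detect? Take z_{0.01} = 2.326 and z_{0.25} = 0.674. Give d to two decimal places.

d_min ≈ 0.18

For two independent groups of n = 558 each: d_min = (z_{α/2} + z_β)·√(2/n).
z-sum = 2.326 + 0.674 = 3.000.
d_min = 3.000 × √(2/558) = 3.000 × 0.0599 = 0.180.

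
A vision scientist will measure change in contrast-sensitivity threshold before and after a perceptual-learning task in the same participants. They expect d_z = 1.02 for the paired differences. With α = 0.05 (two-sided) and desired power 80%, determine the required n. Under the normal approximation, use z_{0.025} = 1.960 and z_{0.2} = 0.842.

n = 8 pairs

For a paired (one-sample on differences) test: n = ((z_{α/2} + z_β) / d)².
z_{α/2} + z_β = 1.960 + 0.842 = 2.802.
n = (2.802 / 1.02)² = 2.747² = 7.55.
Round up.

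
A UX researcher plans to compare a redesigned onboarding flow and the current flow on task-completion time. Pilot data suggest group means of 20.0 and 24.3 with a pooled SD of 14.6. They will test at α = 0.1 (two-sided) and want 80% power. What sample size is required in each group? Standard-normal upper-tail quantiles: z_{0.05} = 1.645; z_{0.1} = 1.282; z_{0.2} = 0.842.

n = 143 per group

Cohen's d = |M₁ − M₂| / SD_pooled = |20.0 − 24.3| / 14.6 = 4.3 / 14.6 = 0.295.
For two independent groups with equal n: n = 2·((z_{α/2} + z_β) / d)².
z_{α/2} + z_β = 1.645 + 0.842 = 2.487.
n = 2 × (2.487 / 0.295)² = 2 × 8.431² = 2 × 71.07 = 142.1.
Round up to the next whole participant.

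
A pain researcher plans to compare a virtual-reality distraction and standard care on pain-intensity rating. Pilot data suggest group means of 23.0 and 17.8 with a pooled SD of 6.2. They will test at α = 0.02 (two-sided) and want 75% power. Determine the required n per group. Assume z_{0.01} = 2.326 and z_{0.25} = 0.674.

n = 26 per group

Cohen's d = |M₁ − M₂| / SD_pooled = |23.0 − 17.8| / 6.2 = 5.2 / 6.2 = 0.839.
For two independent groups with equal n: n = 2·((z_{α/2} + z_β) / d)².
z_{α/2} + z_β = 2.326 + 0.674 = 3.000.
n = 2 × (3.000 / 0.839)² = 2 × 3.576² = 2 × 12.79 = 25.6.
Round up to the next whole participant.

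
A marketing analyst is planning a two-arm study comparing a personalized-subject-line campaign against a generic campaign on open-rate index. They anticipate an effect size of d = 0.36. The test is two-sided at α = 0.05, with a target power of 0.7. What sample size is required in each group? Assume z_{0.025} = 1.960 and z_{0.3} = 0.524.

For two independent groups with equal n: n = 2·((z_{α/2} + z_β) / d)².
z_{α/2} + z_β = 1.960 + 0.524 = 2.484.
n = 2 × (2.484 / 0.36)² = 2 × 6.900² = 2 × 47.61 = 95.2.
Round up to the next whole participant.

n = 96 per group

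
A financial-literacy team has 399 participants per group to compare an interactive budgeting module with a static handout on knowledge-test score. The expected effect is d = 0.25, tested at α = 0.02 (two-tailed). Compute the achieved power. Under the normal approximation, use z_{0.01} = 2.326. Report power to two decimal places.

power ≈ 0.89

For two equal groups, power = Φ(d·√(n/2) − z_{α/2}).
d·√(n/2) = 0.25 × √(399/2) = 0.25 × 14.124 = 3.531.
z_β = 3.531 − 2.326 = 1.205.
Power = Φ(1.205) = 0.886.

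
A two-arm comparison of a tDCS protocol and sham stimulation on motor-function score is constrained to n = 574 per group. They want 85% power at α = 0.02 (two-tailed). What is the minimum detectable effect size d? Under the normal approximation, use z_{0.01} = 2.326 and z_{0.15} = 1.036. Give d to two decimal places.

For two independent groups of n = 574 each: d_min = (z_{α/2} + z_β)·√(2/n).
z-sum = 2.326 + 1.036 = 3.362.
d_min = 3.362 × √(2/574) = 3.362 × 0.0590 = 0.198.

d_min ≈ 0.20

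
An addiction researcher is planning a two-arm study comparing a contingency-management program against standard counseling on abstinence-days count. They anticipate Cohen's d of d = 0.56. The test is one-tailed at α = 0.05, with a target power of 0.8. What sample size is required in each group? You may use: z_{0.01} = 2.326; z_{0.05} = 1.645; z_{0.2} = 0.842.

n = 40 per group

For two independent groups with equal n: n = 2·((z_{α} + z_β) / d)².
z_{α} + z_β = 1.645 + 0.842 = 2.487.
n = 2 × (2.487 / 0.56)² = 2 × 4.441² = 2 × 19.72 = 39.4.
Round up to the next whole participant.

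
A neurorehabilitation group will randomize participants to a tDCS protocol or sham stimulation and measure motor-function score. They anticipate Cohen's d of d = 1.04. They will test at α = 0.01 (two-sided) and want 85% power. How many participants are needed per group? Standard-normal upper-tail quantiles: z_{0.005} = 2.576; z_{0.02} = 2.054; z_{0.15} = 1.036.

n = 25 per group

For two independent groups with equal n: n = 2·((z_{α/2} + z_β) / d)².
z_{α/2} + z_β = 2.576 + 1.036 = 3.612.
n = 2 × (3.612 / 1.04)² = 2 × 3.473² = 2 × 12.06 = 24.1.
Round up to the next whole participant.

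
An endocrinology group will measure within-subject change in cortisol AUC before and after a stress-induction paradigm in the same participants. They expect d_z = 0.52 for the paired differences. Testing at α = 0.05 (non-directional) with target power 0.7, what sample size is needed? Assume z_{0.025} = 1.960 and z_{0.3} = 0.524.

For a paired (one-sample on differences) test: n = ((z_{α/2} + z_β) / d)².
z_{α/2} + z_β = 1.960 + 0.524 = 2.484.
n = (2.484 / 0.52)² = 4.777² = 22.82.
Round up.

n = 23 pairs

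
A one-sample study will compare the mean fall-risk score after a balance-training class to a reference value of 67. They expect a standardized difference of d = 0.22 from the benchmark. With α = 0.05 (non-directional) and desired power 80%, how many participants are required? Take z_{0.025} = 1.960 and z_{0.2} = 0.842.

n = 163

For a one-sample test: n = ((z_{α/2} + z_β) / d)².
z_{α/2} + z_β = 1.960 + 0.842 = 2.802.
n = (2.802 / 0.22)² = 12.736² = 162.21.
Round up.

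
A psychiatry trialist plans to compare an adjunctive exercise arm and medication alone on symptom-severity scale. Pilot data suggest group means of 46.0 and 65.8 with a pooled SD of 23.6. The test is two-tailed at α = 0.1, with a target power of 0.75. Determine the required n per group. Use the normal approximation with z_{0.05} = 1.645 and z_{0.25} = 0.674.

Cohen's d = |M₁ − M₂| / SD_pooled = |46.0 − 65.8| / 23.6 = 19.8 / 23.6 = 0.839.
For two independent groups with equal n: n = 2·((z_{α/2} + z_β) / d)².
z_{α/2} + z_β = 1.645 + 0.674 = 2.319.
n = 2 × (2.319 / 0.839)² = 2 × 2.764² = 2 × 7.64 = 15.3.
Round up to the next whole participant.

n = 16 per group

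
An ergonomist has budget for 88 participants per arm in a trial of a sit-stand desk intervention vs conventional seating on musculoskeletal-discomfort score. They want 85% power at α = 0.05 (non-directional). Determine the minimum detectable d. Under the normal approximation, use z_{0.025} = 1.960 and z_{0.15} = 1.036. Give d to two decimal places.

For two independent groups of n = 88 each: d_min = (z_{α/2} + z_β)·√(2/n).
z-sum = 1.960 + 1.036 = 2.996.
d_min = 2.996 × √(2/88) = 2.996 × 0.1508 = 0.452.

d_min ≈ 0.45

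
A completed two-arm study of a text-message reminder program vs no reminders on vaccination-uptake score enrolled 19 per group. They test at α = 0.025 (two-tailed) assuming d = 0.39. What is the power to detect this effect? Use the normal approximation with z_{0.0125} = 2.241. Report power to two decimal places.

For two equal groups, power = Φ(d·√(n/2) − z_{α/2}).
d·√(n/2) = 0.39 × √(19/2) = 0.39 × 3.082 = 1.202.
z_β = 1.202 − 2.241 = -1.039.
Power = Φ(-1.039) = 0.149.

power ≈ 0.15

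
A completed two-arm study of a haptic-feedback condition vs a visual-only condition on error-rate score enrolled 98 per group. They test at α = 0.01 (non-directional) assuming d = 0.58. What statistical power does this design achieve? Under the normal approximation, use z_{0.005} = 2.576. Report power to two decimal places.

For two equal groups, power = Φ(d·√(n/2) − z_{α/2}).
d·√(n/2) = 0.58 × √(98/2) = 0.58 × 7.000 = 4.060.
z_β = 4.060 − 2.576 = 1.484.
Power = Φ(1.484) = 0.931.

power ≈ 0.93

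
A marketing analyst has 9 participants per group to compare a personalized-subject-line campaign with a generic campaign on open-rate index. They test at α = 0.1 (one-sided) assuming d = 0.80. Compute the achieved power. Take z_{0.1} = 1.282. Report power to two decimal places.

For two equal groups, power = Φ(d·√(n/2) − z_{α}).
d·√(n/2) = 0.80 × √(9/2) = 0.80 × 2.121 = 1.697.
z_β = 1.697 − 1.282 = 0.415.
Power = Φ(0.415) = 0.661.

power ≈ 0.66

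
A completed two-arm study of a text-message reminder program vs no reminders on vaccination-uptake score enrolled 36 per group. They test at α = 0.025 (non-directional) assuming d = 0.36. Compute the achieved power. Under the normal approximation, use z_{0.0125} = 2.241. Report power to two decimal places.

For two equal groups, power = Φ(d·√(n/2) − z_{α/2}).
d·√(n/2) = 0.36 × √(36/2) = 0.36 × 4.243 = 1.527.
z_β = 1.527 − 2.241 = -0.714.
Power = Φ(-0.714) = 0.238.

power ≈ 0.24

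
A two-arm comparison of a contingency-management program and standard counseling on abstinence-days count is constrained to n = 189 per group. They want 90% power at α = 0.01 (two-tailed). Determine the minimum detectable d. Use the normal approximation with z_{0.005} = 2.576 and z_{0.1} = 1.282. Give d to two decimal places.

d_min ≈ 0.40

For two independent groups of n = 189 each: d_min = (z_{α/2} + z_β)·√(2/n).
z-sum = 2.576 + 1.282 = 3.858.
d_min = 3.858 × √(2/189) = 3.858 × 0.1029 = 0.397.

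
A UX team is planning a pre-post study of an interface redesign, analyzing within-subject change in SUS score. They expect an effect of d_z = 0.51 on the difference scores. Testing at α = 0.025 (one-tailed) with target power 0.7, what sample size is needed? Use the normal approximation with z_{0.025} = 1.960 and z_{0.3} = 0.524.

n = 24 pairs

For a paired (one-sample on differences) test: n = ((z_{α} + z_β) / d)².
z_{α} + z_β = 1.960 + 0.524 = 2.484.
n = (2.484 / 0.51)² = 4.871² = 23.72.
Round up.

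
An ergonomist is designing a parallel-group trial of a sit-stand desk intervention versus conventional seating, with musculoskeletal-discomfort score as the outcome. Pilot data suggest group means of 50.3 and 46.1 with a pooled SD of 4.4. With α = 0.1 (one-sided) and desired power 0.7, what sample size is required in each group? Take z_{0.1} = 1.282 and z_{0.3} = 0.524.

n = 8 per group

Cohen's d = |M₁ − M₂| / SD_pooled = |50.3 − 46.1| / 4.4 = 4.2 / 4.4 = 0.955.
For two independent groups with equal n: n = 2·((z_{α} + z_β) / d)².
z_{α} + z_β = 1.282 + 0.524 = 1.806.
n = 2 × (1.806 / 0.955)² = 2 × 1.891² = 2 × 3.58 = 7.2.
Round up to the next whole participant.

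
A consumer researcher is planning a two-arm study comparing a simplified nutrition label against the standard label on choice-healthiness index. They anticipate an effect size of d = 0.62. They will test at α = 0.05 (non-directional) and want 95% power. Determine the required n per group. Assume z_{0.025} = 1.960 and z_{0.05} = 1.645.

n = 68 per group

For two independent groups with equal n: n = 2·((z_{α/2} + z_β) / d)².
z_{α/2} + z_β = 1.960 + 1.645 = 3.605.
n = 2 × (3.605 / 0.62)² = 2 × 5.815² = 2 × 33.81 = 67.6.
Round up to the next whole participant.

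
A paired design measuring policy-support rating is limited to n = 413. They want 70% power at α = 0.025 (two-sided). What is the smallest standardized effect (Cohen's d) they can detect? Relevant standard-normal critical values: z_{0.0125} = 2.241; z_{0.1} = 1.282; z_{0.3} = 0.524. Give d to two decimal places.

For a single sample (or paired design) of n = 413: d_min = (z_{α/2} + z_β)/√n.
z-sum = 2.241 + 0.524 = 2.765.
d_min = 2.765 / √413 = 2.765 / 20.322 = 0.136.

d_min ≈ 0.14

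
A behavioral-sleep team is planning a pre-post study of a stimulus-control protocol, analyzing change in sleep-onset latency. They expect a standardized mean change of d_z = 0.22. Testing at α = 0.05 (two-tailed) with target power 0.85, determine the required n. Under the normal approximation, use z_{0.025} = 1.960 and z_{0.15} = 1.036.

For a paired (one-sample on differences) test: n = ((z_{α/2} + z_β) / d)².
z_{α/2} + z_β = 1.960 + 1.036 = 2.996.
n = (2.996 / 0.22)² = 13.618² = 185.45.
Round up.

n = 186 pairs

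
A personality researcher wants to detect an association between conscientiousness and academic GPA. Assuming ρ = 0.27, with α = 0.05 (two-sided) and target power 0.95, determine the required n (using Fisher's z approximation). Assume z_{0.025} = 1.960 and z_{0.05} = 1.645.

n = 173

Fisher's z: C = ½·ln((1+r)/(1−r)) = ½·ln(1.7397) = 0.2769.
n = ((z_{α/2} + z_β)/C)² + 3.
(1.960 + 1.645) / 0.2769 = 3.605 / 0.2769 = 13.019.
n = 13.019² + 3 = 169.50 + 3 = 172.5.
Round up.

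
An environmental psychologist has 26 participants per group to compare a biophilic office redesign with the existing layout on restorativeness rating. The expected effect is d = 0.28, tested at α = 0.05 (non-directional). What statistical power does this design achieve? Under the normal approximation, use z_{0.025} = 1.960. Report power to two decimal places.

For two equal groups, power = Φ(d·√(n/2) − z_{α/2}).
d·√(n/2) = 0.28 × √(26/2) = 0.28 × 3.606 = 1.010.
z_β = 1.010 − 1.960 = -0.950.
Power = Φ(-0.950) = 0.171.

power ≈ 0.17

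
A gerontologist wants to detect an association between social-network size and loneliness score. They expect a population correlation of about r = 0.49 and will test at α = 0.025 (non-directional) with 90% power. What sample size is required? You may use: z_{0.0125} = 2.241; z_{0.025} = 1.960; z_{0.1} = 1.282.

Fisher's z: C = ½·ln((1+r)/(1−r)) = ½·ln(2.9216) = 0.5361.
n = ((z_{α/2} + z_β)/C)² + 3.
(2.241 + 1.282) / 0.5361 = 3.523 / 0.5361 = 6.572.
n = 6.572² + 3 = 43.19 + 3 = 46.2.
Round up.

n = 47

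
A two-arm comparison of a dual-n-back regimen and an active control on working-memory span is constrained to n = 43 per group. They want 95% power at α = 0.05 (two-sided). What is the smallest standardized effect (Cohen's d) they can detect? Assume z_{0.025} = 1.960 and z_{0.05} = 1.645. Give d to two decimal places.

d_min ≈ 0.78

For two independent groups of n = 43 each: d_min = (z_{α/2} + z_β)·√(2/n).
z-sum = 1.960 + 1.645 = 3.605.
d_min = 3.605 × √(2/43) = 3.605 × 0.2157 = 0.777.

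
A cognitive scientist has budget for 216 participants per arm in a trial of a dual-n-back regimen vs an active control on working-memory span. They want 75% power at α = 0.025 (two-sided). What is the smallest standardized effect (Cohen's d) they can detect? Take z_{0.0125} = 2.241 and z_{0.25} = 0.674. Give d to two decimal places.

d_min ≈ 0.28

For two independent groups of n = 216 each: d_min = (z_{α/2} + z_β)·√(2/n).
z-sum = 2.241 + 0.674 = 2.915.
d_min = 2.915 × √(2/216) = 2.915 × 0.0962 = 0.280.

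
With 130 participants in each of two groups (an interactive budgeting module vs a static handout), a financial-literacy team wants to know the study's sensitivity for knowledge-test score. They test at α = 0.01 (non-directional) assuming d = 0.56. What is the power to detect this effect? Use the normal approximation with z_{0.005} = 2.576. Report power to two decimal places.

power ≈ 0.97

For two equal groups, power = Φ(d·√(n/2) − z_{α/2}).
d·√(n/2) = 0.56 × √(130/2) = 0.56 × 8.062 = 4.515.
z_β = 4.515 − 2.576 = 1.939.
Power = Φ(1.939) = 0.974.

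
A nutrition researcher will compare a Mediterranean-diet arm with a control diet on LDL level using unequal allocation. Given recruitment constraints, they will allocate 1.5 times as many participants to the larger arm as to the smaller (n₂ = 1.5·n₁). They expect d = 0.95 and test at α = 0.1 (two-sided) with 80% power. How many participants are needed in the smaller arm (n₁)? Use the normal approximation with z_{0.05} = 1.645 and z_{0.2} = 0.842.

n₁ = 12

With allocation ratio k = n₂/n₁ = 1.5, Var(x̄₁−x̄₂) = σ²(1/n₁ + 1/(k·n₁)) = σ²·(k+1)/(k·n₁).
So n₁ = (1 + 1/k)·((z_{α/2} + z_β)/d)² = 1.667 × (2.487/0.95)².
n₁ = 1.667 × 6.85 = 11.4.
Round up: n₁ = 12, giving n₂ = 1.5 × 12 = 18.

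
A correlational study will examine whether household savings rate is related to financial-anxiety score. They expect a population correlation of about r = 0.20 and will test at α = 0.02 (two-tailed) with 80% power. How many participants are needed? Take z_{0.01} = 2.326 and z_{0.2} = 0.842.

n = 248

Fisher's z: C = ½·ln((1+r)/(1−r)) = ½·ln(1.5000) = 0.2027.
n = ((z_{α/2} + z_β)/C)² + 3.
(2.326 + 0.842) / 0.2027 = 3.168 / 0.2027 = 15.629.
n = 15.629² + 3 = 244.27 + 3 = 247.3.
Round up.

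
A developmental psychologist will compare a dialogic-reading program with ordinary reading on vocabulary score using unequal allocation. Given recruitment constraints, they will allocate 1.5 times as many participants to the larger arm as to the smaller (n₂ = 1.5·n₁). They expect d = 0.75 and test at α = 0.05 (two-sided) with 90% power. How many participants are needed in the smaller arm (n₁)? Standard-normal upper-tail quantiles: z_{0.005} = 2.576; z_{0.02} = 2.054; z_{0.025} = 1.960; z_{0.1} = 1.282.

With allocation ratio k = n₂/n₁ = 1.5, Var(x̄₁−x̄₂) = σ²(1/n₁ + 1/(k·n₁)) = σ²·(k+1)/(k·n₁).
So n₁ = (1 + 1/k)·((z_{α/2} + z_β)/d)² = 1.667 × (3.242/0.75)².
n₁ = 1.667 × 18.69 = 31.1.
Round up: n₁ = 32, giving n₂ = 1.5 × 32 = 48.

n₁ = 32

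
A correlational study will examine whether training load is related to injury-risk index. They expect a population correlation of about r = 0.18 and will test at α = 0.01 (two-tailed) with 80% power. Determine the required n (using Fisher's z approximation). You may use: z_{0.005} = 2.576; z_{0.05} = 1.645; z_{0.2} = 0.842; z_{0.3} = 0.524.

n = 356

Fisher's z: C = ½·ln((1+r)/(1−r)) = ½·ln(1.4390) = 0.1820.
n = ((z_{α/2} + z_β)/C)² + 3.
(2.576 + 0.842) / 0.1820 = 3.418 / 0.1820 = 18.780.
n = 18.780² + 3 = 352.70 + 3 = 355.7.
Round up.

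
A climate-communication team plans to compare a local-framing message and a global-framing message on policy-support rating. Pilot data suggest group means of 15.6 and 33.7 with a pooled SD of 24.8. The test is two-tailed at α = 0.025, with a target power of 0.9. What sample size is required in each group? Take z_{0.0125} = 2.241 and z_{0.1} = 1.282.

n = 47 per group

Cohen's d = |M₁ − M₂| / SD_pooled = |15.6 − 33.7| / 24.8 = 18.1 / 24.8 = 0.730.
For two independent groups with equal n: n = 2·((z_{α/2} + z_β) / d)².
z_{α/2} + z_β = 2.241 + 1.282 = 3.523.
n = 2 × (3.523 / 0.730)² = 2 × 4.826² = 2 × 23.29 = 46.6.
Round up to the next whole participant.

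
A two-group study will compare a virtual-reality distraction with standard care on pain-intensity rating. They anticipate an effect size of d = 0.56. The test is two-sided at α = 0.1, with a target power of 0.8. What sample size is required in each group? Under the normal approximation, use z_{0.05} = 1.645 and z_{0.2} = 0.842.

For two independent groups with equal n: n = 2·((z_{α/2} + z_β) / d)².
z_{α/2} + z_β = 1.645 + 0.842 = 2.487.
n = 2 × (2.487 / 0.56)² = 2 × 4.441² = 2 × 19.72 = 39.4.
Round up to the next whole participant.

n = 40 per group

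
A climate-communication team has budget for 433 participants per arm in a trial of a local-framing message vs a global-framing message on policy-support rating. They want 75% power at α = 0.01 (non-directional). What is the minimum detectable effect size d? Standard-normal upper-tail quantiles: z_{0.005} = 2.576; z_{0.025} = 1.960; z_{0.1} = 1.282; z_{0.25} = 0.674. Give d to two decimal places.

d_min ≈ 0.22

For two independent groups of n = 433 each: d_min = (z_{α/2} + z_β)·√(2/n).
z-sum = 2.576 + 0.674 = 3.250.
d_min = 3.250 × √(2/433) = 3.250 × 0.0680 = 0.221.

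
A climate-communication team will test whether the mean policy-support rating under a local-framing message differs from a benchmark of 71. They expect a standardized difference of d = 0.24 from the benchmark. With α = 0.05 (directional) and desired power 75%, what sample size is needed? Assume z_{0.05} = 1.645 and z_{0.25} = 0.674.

n = 94

For a one-sample test: n = ((z_{α} + z_β) / d)².
z_{α} + z_β = 1.645 + 0.674 = 2.319.
n = (2.319 / 0.24)² = 9.662² = 93.36.
Round up.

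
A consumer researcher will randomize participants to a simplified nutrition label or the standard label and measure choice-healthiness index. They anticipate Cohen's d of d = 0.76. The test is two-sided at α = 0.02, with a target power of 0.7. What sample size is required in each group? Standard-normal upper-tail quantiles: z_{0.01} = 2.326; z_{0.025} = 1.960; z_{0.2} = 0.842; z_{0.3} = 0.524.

For two independent groups with equal n: n = 2·((z_{α/2} + z_β) / d)².
z_{α/2} + z_β = 2.326 + 0.524 = 2.850.
n = 2 × (2.850 / 0.76)² = 2 × 3.750² = 2 × 14.06 = 28.1.
Round up to the next whole participant.

n = 29 per group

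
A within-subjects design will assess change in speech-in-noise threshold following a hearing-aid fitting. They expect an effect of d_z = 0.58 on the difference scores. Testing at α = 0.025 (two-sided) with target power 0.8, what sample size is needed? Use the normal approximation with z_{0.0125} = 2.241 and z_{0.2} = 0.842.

For a paired (one-sample on differences) test: n = ((z_{α/2} + z_β) / d)².
z_{α/2} + z_β = 2.241 + 0.842 = 3.083.
n = (3.083 / 0.58)² = 5.316² = 28.25.
Round up.

n = 29 pairs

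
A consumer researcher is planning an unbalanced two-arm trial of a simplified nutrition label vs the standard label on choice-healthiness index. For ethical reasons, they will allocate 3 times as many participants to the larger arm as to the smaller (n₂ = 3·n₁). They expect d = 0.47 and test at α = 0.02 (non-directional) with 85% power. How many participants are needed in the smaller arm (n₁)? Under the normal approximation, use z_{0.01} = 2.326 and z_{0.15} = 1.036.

With allocation ratio k = n₂/n₁ = 3, Var(x̄₁−x̄₂) = σ²(1/n₁ + 1/(k·n₁)) = σ²·(k+1)/(k·n₁).
So n₁ = (1 + 1/k)·((z_{α/2} + z_β)/d)² = 1.333 × (3.362/0.47)².
n₁ = 1.333 × 51.17 = 68.2.
Round up: n₁ = 69, giving n₂ = 3 × 69 = 207.

n₁ = 69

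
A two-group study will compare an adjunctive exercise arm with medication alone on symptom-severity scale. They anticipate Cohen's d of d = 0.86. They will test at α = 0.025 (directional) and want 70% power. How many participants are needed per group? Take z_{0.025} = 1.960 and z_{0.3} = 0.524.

For two independent groups with equal n: n = 2·((z_{α} + z_β) / d)².
z_{α} + z_β = 1.960 + 0.524 = 2.484.
n = 2 × (2.484 / 0.86)² = 2 × 2.888² = 2 × 8.34 = 16.7.
Round up to the next whole participant.

n = 17 per group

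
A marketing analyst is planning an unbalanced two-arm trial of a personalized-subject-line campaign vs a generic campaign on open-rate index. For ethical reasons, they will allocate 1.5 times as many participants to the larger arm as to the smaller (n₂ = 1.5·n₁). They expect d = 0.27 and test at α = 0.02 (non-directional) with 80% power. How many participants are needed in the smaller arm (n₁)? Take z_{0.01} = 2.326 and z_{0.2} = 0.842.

With allocation ratio k = n₂/n₁ = 1.5, Var(x̄₁−x̄₂) = σ²(1/n₁ + 1/(k·n₁)) = σ²·(k+1)/(k·n₁).
So n₁ = (1 + 1/k)·((z_{α/2} + z_β)/d)² = 1.667 × (3.168/0.27)².
n₁ = 1.667 × 137.67 = 229.5.
Round up: n₁ = 230, giving n₂ = 1.5 × 230 = 345.

n₁ = 230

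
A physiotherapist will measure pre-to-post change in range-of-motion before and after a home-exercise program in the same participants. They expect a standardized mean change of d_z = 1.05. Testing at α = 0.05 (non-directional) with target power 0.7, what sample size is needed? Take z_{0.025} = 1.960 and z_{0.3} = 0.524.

n = 6 pairs

For a paired (one-sample on differences) test: n = ((z_{α/2} + z_β) / d)².
z_{α/2} + z_β = 1.960 + 0.524 = 2.484.
n = (2.484 / 1.05)² = 2.366² = 5.60.
Round up.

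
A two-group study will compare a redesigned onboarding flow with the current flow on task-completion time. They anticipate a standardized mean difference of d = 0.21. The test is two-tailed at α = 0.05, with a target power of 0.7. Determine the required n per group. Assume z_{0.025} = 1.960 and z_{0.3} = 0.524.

For two independent groups with equal n: n = 2·((z_{α/2} + z_β) / d)².
z_{α/2} + z_β = 1.960 + 0.524 = 2.484.
n = 2 × (2.484 / 0.21)² = 2 × 11.829² = 2 × 139.92 = 279.8.
Round up to the next whole participant.

n = 280 per group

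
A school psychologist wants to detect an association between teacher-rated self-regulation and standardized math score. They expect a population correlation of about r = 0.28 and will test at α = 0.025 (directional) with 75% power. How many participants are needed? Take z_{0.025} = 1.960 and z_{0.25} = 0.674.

Fisher's z: C = ½·ln((1+r)/(1−r)) = ½·ln(1.7778) = 0.2877.
n = ((z_{α} + z_β)/C)² + 3.
(1.960 + 0.674) / 0.2877 = 2.634 / 0.2877 = 9.155.
n = 9.155² + 3 = 83.82 + 3 = 86.8.
Round up.

n = 87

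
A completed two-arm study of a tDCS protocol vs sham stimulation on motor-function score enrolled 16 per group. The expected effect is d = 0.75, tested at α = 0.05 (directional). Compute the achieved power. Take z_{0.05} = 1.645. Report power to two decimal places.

power ≈ 0.68

For two equal groups, power = Φ(d·√(n/2) − z_{α}).
d·√(n/2) = 0.75 × √(16/2) = 0.75 × 2.828 = 2.121.
z_β = 2.121 − 1.645 = 0.476.
Power = Φ(0.476) = 0.683.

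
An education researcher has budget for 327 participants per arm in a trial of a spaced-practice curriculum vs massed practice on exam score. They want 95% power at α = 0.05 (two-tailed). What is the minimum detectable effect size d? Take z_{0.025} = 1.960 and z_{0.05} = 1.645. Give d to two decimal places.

For two independent groups of n = 327 each: d_min = (z_{α/2} + z_β)·√(2/n).
z-sum = 1.960 + 1.645 = 3.605.
d_min = 3.605 × √(2/327) = 3.605 × 0.0782 = 0.282.

d_min ≈ 0.28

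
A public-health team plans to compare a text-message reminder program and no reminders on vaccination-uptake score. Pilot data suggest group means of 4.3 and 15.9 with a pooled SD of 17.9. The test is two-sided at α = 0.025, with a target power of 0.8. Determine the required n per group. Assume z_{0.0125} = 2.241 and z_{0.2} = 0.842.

n = 46 per group

Cohen's d = |M₁ − M₂| / SD_pooled = |4.3 − 15.9| / 17.9 = 11.6 / 17.9 = 0.648.
For two independent groups with equal n: n = 2·((z_{α/2} + z_β) / d)².
z_{α/2} + z_β = 2.241 + 0.842 = 3.083.
n = 2 × (3.083 / 0.648)² = 2 × 4.758² = 2 × 22.64 = 45.3.
Round up to the next whole participant.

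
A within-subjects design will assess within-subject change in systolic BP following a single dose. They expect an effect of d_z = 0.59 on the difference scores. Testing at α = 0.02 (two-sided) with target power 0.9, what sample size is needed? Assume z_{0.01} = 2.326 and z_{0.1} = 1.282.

For a paired (one-sample on differences) test: n = ((z_{α/2} + z_β) / d)².
z_{α/2} + z_β = 2.326 + 1.282 = 3.608.
n = (3.608 / 0.59)² = 6.115² = 37.40.
Round up.

n = 38 pairs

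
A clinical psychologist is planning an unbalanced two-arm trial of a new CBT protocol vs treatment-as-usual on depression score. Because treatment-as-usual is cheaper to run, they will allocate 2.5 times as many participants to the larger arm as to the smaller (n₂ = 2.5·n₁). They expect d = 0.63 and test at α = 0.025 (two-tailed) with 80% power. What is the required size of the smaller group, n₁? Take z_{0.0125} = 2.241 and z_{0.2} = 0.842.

With allocation ratio k = n₂/n₁ = 2.5, Var(x̄₁−x̄₂) = σ²(1/n₁ + 1/(k·n₁)) = σ²·(k+1)/(k·n₁).
So n₁ = (1 + 1/k)·((z_{α/2} + z_β)/d)² = 1.400 × (3.083/0.63)².
n₁ = 1.400 × 23.95 = 33.5.
Round up: n₁ = 34, giving n₂ = 2.5 × 34 = 85.

n₁ = 34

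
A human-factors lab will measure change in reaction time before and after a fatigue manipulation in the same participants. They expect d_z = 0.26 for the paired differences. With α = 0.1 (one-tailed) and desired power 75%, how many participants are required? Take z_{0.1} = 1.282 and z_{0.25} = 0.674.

For a paired (one-sample on differences) test: n = ((z_{α} + z_β) / d)².
z_{α} + z_β = 1.282 + 0.674 = 1.956.
n = (1.956 / 0.26)² = 7.523² = 56.60.
Round up.

n = 57 pairs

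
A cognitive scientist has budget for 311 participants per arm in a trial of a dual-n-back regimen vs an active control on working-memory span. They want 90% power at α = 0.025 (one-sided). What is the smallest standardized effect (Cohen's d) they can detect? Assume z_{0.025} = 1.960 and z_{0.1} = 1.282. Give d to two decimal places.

For two independent groups of n = 311 each: d_min = (z_{α} + z_β)·√(2/n).
z-sum = 1.960 + 1.282 = 3.242.
d_min = 3.242 × √(2/311) = 3.242 × 0.0802 = 0.260.

d_min ≈ 0.26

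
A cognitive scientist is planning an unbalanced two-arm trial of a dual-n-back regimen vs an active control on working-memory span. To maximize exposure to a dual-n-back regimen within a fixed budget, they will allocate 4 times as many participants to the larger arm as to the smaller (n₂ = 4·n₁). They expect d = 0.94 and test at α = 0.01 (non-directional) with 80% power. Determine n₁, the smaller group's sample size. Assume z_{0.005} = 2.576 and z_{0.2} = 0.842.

With allocation ratio k = n₂/n₁ = 4, Var(x̄₁−x̄₂) = σ²(1/n₁ + 1/(k·n₁)) = σ²·(k+1)/(k·n₁).
So n₁ = (1 + 1/k)·((z_{α/2} + z_β)/d)² = 1.250 × (3.418/0.94)².
n₁ = 1.250 × 13.22 = 16.5.
Round up: n₁ = 17, giving n₂ = 4 × 17 = 68.

n₁ = 17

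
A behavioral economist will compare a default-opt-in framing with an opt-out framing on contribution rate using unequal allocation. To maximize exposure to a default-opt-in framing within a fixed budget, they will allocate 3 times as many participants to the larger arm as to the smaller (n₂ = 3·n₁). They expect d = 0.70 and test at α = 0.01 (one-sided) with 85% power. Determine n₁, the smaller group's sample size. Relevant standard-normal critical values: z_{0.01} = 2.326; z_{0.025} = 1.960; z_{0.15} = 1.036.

With allocation ratio k = n₂/n₁ = 3, Var(x̄₁−x̄₂) = σ²(1/n₁ + 1/(k·n₁)) = σ²·(k+1)/(k·n₁).
So n₁ = (1 + 1/k)·((z_{α} + z_β)/d)² = 1.333 × (3.362/0.70)².
n₁ = 1.333 × 23.07 = 30.8.
Round up: n₁ = 31, giving n₂ = 3 × 31 = 93.

n₁ = 31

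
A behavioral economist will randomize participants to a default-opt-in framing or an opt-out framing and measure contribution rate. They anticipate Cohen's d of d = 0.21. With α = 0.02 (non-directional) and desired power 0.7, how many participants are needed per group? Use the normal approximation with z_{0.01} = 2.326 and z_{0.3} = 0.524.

For two independent groups with equal n: n = 2·((z_{α/2} + z_β) / d)².
z_{α/2} + z_β = 2.326 + 0.524 = 2.850.
n = 2 × (2.850 / 0.21)² = 2 × 13.571² = 2 × 184.18 = 368.4.
Round up to the next whole participant.

n = 369 per group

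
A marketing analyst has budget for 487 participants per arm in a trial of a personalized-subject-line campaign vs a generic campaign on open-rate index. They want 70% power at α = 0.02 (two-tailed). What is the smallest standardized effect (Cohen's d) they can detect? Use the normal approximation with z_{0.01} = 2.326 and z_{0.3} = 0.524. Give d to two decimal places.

d_min ≈ 0.18

For two independent groups of n = 487 each: d_min = (z_{α/2} + z_β)·√(2/n).
z-sum = 2.326 + 0.524 = 2.850.
d_min = 2.850 × √(2/487) = 2.850 × 0.0641 = 0.183.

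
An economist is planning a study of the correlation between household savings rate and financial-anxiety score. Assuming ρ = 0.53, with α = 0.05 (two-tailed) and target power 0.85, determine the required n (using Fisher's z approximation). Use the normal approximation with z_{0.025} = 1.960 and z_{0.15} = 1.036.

n = 29

Fisher's z: C = ½·ln((1+r)/(1−r)) = ½·ln(3.2553) = 0.5901.
n = ((z_{α/2} + z_β)/C)² + 3.
(1.960 + 1.036) / 0.5901 = 2.996 / 0.5901 = 5.077.
n = 5.077² + 3 = 25.78 + 3 = 28.8.
Round up.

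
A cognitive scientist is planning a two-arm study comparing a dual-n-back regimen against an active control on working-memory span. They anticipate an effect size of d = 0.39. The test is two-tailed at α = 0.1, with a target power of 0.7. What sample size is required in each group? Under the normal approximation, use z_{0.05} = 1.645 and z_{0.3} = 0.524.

For two independent groups with equal n: n = 2·((z_{α/2} + z_β) / d)².
z_{α/2} + z_β = 1.645 + 0.524 = 2.169.
n = 2 × (2.169 / 0.39)² = 2 × 5.562² = 2 × 30.93 = 61.9.
Round up to the next whole participant.

n = 62 per group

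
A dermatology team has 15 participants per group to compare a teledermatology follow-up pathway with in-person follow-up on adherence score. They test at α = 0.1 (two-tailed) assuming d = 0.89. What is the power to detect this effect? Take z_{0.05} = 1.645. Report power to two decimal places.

power ≈ 0.79

For two equal groups, power = Φ(d·√(n/2) − z_{α/2}).
d·√(n/2) = 0.89 × √(15/2) = 0.89 × 2.739 = 2.437.
z_β = 2.437 − 1.645 = 0.792.
Power = Φ(0.792) = 0.786.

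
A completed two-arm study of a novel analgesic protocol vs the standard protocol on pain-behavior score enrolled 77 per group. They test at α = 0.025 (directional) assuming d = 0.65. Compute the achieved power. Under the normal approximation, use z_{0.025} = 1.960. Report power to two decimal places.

For two equal groups, power = Φ(d·√(n/2) − z_{α}).
d·√(n/2) = 0.65 × √(77/2) = 0.65 × 6.205 = 4.033.
z_β = 4.033 − 1.960 = 2.073.
Power = Φ(2.073) = 0.981.

power ≈ 0.98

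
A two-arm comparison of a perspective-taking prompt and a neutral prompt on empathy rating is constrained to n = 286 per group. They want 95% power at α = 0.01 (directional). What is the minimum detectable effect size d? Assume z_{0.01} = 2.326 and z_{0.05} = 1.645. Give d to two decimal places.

For two independent groups of n = 286 each: d_min = (z_{α} + z_β)·√(2/n).
z-sum = 2.326 + 1.645 = 3.971.
d_min = 3.971 × √(2/286) = 3.971 × 0.0836 = 0.332.

d_min ≈ 0.33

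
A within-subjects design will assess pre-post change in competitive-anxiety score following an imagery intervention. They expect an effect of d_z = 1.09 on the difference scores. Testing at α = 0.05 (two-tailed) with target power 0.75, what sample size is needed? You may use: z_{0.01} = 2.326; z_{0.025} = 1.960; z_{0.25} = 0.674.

n = 6 pairs

For a paired (one-sample on differences) test: n = ((z_{α/2} + z_β) / d)².
z_{α/2} + z_β = 1.960 + 0.674 = 2.634.
n = (2.634 / 1.09)² = 2.417² = 5.84.
Round up.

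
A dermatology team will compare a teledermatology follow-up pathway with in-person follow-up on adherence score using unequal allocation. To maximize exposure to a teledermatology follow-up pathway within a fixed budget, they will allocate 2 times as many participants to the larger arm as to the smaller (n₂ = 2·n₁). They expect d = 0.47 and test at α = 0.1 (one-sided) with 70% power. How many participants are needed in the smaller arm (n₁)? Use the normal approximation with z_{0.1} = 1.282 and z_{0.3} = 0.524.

With allocation ratio k = n₂/n₁ = 2, Var(x̄₁−x̄₂) = σ²(1/n₁ + 1/(k·n₁)) = σ²·(k+1)/(k·n₁).
So n₁ = (1 + 1/k)·((z_{α} + z_β)/d)² = 1.500 × (1.806/0.47)².
n₁ = 1.500 × 14.77 = 22.1.
Round up: n₁ = 23, giving n₂ = 2 × 23 = 46.

n₁ = 23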